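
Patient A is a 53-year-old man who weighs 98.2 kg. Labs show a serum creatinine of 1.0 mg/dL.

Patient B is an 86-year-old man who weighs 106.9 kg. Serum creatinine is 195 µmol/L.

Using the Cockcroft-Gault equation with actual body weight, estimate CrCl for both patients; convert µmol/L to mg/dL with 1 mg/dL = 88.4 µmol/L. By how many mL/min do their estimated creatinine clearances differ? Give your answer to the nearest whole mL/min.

Patient A: CrCl = (140 − 53) × 98.2 / (72 × 1) = 8543.4 / 72.00 ≈ 118.7 mL/min
Patient B: SCr = 195 / 88.4 = 2.206 mg/dL
Patient B: CrCl = (140 − 86) × 106.9 / (72 × 2.206) = 5772.6 / 158.83 ≈ 36.3 mL/min
|118.7 − 36.3| = 82.4 mL/min

82 mL/min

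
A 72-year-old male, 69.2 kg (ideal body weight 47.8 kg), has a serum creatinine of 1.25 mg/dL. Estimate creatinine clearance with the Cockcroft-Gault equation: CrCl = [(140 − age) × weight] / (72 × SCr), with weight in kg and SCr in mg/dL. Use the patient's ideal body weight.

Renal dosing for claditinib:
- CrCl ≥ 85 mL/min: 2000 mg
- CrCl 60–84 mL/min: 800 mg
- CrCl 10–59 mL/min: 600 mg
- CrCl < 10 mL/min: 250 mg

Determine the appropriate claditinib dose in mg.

600 mg

CrCl = (140 − 72) × 47.8 / (72 × 1.25) = 3250.4 / 90.00 ≈ 36.1 mL/min
CrCl ≈ 36 mL/min → bracket 10–59 mL/min.
Dose for this bracket: 600 mg.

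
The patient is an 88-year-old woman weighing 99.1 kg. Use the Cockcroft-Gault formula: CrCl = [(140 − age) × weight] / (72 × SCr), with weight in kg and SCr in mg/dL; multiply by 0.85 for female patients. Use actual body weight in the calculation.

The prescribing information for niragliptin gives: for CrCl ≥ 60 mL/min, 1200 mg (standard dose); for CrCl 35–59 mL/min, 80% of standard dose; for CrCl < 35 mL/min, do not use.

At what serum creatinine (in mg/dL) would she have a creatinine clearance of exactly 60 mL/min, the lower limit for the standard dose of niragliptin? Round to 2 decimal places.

1.01 mg/dL

Standard dose requires CrCl ≥ 60 mL/min.
Set (140 − 88) × 99.1 × 0.85 / (72 × SCr) = 60
SCr = (140 − 88) × 99.1 × 0.85 / (72 × 60) = 1.014 mg/dL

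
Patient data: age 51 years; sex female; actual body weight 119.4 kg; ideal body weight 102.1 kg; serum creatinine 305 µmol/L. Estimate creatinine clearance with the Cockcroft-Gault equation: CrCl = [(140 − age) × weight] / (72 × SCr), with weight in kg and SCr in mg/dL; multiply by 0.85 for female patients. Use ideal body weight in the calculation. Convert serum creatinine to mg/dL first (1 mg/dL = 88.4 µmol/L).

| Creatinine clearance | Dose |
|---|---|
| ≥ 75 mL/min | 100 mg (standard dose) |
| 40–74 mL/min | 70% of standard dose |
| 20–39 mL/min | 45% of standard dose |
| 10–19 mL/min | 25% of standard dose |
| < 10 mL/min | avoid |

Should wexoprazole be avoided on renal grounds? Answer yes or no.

SCr = 305 / 88.4 = 3.45 mg/dL
CrCl = (140 − 51) × 102.1 / (72 × 3.45) × 0.85 = 9086.9 / 248.40 × 0.85 ≈ 31.1 mL/min
CrCl ≈ 31 mL/min, which is ≥ 10 mL/min.

no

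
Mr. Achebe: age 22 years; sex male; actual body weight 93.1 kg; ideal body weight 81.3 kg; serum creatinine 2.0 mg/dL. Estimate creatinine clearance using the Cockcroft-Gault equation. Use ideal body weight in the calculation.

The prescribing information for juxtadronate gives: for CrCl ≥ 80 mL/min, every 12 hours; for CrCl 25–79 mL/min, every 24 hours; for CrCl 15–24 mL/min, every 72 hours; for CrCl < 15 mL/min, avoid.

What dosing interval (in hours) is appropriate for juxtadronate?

every 24 hours

CrCl = (140 − 22) × 81.3 / (72 × 2) = 9593.4 / 144.00 ≈ 66.6 mL/min
CrCl ≈ 67 mL/min → bracket 25–79 mL/min → every 24 hours.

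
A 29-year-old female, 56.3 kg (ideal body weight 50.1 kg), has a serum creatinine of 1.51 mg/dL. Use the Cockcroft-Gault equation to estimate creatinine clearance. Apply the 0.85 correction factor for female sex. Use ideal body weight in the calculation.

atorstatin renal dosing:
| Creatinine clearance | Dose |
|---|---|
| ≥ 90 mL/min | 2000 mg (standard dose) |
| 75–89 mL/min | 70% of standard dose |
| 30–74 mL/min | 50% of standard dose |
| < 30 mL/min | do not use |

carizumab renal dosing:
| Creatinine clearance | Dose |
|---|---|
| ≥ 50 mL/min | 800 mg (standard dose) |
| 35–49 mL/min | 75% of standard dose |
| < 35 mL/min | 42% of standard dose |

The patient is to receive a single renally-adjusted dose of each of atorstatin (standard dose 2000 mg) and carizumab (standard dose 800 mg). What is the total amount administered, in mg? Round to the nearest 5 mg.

CrCl = (140 − 29) × 50.1 / (72 × 1.51) × 0.85 = 5561.1 / 108.72 × 0.85 ≈ 43.5 mL/min
CrCl ≈ 43 mL/min.
atorstatin: 30–74 mL/min → 50% of 2000 mg = 1000 mg.
carizumab: 35–49 mL/min → 75% of 800 mg = 600 mg.
Total = 1000 + 600 = 1600 mg.

1600 mg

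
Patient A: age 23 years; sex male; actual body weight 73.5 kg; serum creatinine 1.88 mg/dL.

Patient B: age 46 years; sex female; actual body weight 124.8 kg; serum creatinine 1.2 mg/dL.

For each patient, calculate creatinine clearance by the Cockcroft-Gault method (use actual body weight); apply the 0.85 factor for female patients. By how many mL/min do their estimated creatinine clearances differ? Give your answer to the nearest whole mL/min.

Patient A: CrCl = (140 − 23) × 73.5 / (72 × 1.88) = 8599.5 / 135.36 ≈ 63.5 mL/min
Patient B: CrCl = (140 − 46) × 124.8 / (72 × 1.2) × 0.85 = 11731.2 / 86.40 × 0.85 ≈ 115.4 mL/min
|63.5 − 115.4| = 51.9 mL/min

52 mL/min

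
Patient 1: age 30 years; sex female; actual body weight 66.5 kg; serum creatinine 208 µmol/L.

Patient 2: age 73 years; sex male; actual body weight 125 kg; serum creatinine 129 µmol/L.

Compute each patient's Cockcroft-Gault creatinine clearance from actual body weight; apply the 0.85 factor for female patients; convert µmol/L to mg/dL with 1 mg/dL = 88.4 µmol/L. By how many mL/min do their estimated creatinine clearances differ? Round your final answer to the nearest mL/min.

Patient 1: SCr = 208 / 88.4 = 2.353 mg/dL
Patient 1: CrCl = (140 − 30) × 66.5 / (72 × 2.353) × 0.85 = 7315.0 / 169.42 × 0.85 ≈ 36.7 mL/min
Patient 2: SCr = 129 / 88.4 = 1.459 mg/dL
Patient 2: CrCl = (140 − 73) × 125 / (72 × 1.459) = 8375.0 / 105.05 ≈ 79.7 mL/min
|36.7 − 79.7| = 43.0 mL/min

43 mL/min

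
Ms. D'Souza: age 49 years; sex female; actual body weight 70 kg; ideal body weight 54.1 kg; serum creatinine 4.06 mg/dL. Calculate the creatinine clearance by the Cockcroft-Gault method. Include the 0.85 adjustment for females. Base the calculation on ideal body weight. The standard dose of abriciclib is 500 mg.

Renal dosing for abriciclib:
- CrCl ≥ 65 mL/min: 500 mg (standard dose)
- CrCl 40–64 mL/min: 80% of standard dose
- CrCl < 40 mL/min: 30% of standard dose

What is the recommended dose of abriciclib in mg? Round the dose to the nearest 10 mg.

150 mg

CrCl = (140 − 49) × 54.1 / (72 × 4.06) × 0.85 = 4923.1 / 292.32 × 0.85 ≈ 14.3 mL/min
CrCl ≈ 14 mL/min → bracket < 40 mL/min.
30% of 500 mg = 150 mg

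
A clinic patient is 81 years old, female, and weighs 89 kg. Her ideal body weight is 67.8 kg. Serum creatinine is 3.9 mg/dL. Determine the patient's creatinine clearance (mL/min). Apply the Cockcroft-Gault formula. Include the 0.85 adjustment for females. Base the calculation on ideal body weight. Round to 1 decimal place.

12.1 mL/min

CrCl = (140 − 81) × 67.8 / (72 × 3.9) × 0.85 = 4000.2 / 280.80 × 0.85 ≈ 12.1 mL/min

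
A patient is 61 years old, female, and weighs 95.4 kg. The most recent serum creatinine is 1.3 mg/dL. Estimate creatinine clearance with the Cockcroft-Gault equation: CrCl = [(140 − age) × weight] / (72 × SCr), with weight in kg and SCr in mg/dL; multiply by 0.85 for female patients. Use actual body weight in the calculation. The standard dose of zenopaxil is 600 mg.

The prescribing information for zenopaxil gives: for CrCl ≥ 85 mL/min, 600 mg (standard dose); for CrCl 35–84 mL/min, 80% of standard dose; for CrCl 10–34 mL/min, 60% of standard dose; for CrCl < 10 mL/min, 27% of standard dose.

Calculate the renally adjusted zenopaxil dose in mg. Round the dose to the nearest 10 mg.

CrCl = (140 − 61) × 95.4 / (72 × 1.3) × 0.85 = 7536.6 / 93.60 × 0.85 ≈ 68.4 mL/min
CrCl ≈ 68 mL/min → bracket 35–84 mL/min.
80% of 600 mg = 480 mg

480 mg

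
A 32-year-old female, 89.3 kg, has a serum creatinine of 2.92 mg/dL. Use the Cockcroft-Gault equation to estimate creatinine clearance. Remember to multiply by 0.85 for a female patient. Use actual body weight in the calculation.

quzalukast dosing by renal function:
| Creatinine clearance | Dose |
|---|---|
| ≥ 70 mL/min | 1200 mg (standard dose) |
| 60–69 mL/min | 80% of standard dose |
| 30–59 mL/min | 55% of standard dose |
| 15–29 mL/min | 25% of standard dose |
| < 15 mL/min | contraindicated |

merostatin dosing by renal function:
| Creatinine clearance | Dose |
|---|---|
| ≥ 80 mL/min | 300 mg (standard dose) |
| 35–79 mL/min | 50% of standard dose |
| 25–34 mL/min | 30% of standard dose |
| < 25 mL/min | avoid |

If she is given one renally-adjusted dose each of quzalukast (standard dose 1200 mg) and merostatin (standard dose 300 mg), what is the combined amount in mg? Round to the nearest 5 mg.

810 mg

CrCl = (140 − 32) × 89.3 / (72 × 2.92) × 0.85 = 9644.4 / 210.24 × 0.85 ≈ 39.0 mL/min
CrCl ≈ 39 mL/min.
quzalukast: 30–59 mL/min → 55% of 1200 mg = 660 mg.
merostatin: 35–79 mL/min → 50% of 300 mg = 150 mg.
Total = 660 + 150 = 810 mg.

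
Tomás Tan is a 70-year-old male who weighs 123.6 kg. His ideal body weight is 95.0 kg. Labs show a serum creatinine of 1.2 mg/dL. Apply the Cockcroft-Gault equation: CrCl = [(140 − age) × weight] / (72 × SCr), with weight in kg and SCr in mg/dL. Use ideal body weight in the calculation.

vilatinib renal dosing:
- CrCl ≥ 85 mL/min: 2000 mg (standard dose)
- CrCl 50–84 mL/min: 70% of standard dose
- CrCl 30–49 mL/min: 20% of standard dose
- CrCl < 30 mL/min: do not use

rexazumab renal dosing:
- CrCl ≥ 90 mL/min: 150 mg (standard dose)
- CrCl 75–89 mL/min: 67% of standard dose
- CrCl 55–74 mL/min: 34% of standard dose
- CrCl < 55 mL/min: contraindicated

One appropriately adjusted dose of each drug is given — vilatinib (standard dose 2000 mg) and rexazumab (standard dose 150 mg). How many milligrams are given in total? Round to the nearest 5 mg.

1500 mg

CrCl = (140 − 70) × 95 / (72 × 1.2) = 6650.0 / 86.40 ≈ 77.0 mL/min
CrCl ≈ 77 mL/min.
vilatinib: 50–84 mL/min → 70% of 2000 mg = 1400 mg.
rexazumab: 75–89 mL/min → 67% of 150 mg = 100.5 mg.
Total = 1400 + 100.5 = 1500.5 mg.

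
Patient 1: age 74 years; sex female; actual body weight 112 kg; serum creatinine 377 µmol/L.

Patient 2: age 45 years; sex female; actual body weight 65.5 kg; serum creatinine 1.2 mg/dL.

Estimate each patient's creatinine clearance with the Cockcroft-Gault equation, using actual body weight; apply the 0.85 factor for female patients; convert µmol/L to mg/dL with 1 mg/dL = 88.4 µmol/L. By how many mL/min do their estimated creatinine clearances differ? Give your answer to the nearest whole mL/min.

Patient 1: SCr = 377 / 88.4 = 4.265 mg/dL
Patient 1: CrCl = (140 − 74) × 112 / (72 × 4.265) × 0.85 = 7392.0 / 307.08 × 0.85 ≈ 20.5 mL/min
Patient 2: CrCl = (140 − 45) × 65.5 / (72 × 1.2) × 0.85 = 6222.5 / 86.40 × 0.85 ≈ 61.2 mL/min
|20.5 − 61.2| = 40.7 mL/min

41 mL/min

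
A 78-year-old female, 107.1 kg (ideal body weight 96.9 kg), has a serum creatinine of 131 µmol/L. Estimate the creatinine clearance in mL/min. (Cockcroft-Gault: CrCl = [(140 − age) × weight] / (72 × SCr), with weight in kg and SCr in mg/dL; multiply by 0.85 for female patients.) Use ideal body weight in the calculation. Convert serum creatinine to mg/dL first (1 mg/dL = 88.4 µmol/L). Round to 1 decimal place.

47.9 mL/min

SCr = 131 / 88.4 = 1.482 mg/dL
CrCl = (140 − 78) × 96.9 / (72 × 1.482) × 0.85 = 6007.8 / 106.70 × 0.85 ≈ 47.9 mL/min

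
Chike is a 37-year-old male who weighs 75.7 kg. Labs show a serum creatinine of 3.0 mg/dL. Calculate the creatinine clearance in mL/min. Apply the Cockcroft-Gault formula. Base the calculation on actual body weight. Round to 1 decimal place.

36.1 mL/min

CrCl = (140 − 37) × 75.7 / (72 × 3) = 7797.1 / 216.00 ≈ 36.1 mL/min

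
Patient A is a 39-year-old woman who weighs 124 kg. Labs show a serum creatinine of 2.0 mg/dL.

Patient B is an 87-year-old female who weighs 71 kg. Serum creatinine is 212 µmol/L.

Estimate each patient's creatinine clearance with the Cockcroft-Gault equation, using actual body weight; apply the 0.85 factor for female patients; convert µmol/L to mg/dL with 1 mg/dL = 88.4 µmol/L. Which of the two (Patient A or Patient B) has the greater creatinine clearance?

Patient A: CrCl = (140 − 39) × 124 / (72 × 2) × 0.85 = 12524.0 / 144.00 × 0.85 ≈ 73.9 mL/min
Patient B: SCr = 212 / 88.4 = 2.398 mg/dL
Patient B: CrCl = (140 − 87) × 71 / (72 × 2.398) × 0.85 = 3763.0 / 172.66 × 0.85 ≈ 18.5 mL/min
73.9 vs 18.5 mL/min → Patient A is higher.

Patient A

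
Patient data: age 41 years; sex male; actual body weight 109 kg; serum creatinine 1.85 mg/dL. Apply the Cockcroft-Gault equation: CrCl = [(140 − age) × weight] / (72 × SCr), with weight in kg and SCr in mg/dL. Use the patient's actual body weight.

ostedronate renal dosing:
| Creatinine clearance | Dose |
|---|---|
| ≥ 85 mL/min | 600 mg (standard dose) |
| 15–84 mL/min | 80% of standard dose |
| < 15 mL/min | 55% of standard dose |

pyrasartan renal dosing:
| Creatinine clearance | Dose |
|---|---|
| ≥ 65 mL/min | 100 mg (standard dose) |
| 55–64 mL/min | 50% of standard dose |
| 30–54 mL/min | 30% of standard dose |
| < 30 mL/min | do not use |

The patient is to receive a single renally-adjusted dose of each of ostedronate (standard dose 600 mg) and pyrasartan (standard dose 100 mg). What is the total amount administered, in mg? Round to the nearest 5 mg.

CrCl = (140 − 41) × 109 / (72 × 1.85) = 10791.0 / 133.20 ≈ 81.0 mL/min
CrCl ≈ 81 mL/min.
ostedronate: 15–84 mL/min → 80% of 600 mg = 480 mg.
pyrasartan: ≥ 65 mL/min → 100% of 100 mg = 100 mg.
Total = 480 + 100 = 580 mg.

580 mg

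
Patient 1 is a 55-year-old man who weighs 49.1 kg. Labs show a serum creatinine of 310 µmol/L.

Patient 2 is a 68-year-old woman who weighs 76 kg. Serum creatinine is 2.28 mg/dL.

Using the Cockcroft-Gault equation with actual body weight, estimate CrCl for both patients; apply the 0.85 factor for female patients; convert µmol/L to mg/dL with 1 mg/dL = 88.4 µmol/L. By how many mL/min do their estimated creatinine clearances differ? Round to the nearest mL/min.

Patient 1: SCr = 310 / 88.4 = 3.507 mg/dL
Patient 1: CrCl = (140 − 55) × 49.1 / (72 × 3.507) = 4173.5 / 252.50 ≈ 16.5 mL/min
Patient 2: CrCl = (140 − 68) × 76 / (72 × 2.28) × 0.85 = 5472.0 / 164.16 × 0.85 ≈ 28.3 mL/min
|16.5 − 28.3| = 11.8 mL/min

12 mL/min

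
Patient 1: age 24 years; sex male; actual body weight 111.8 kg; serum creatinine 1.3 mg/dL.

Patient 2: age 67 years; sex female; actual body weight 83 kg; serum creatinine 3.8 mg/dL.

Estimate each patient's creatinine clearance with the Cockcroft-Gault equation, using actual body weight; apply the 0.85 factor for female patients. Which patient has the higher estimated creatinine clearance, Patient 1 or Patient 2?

Patient 1: CrCl = (140 − 24) × 111.8 / (72 × 1.3) = 12968.8 / 93.60 ≈ 138.6 mL/min
Patient 2: CrCl = (140 − 67) × 83 / (72 × 3.8) × 0.85 = 6059.0 / 273.60 × 0.85 ≈ 18.8 mL/min
138.6 vs 18.8 mL/min → Patient 1 is higher.

Patient 1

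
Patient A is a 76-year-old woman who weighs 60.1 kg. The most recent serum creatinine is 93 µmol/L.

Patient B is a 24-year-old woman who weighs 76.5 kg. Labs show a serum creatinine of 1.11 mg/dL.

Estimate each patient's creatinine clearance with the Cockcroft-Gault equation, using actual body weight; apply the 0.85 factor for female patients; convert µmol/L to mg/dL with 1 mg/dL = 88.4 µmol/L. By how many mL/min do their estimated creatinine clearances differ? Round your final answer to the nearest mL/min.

51 mL/min

Patient A: SCr = 93 / 88.4 = 1.052 mg/dL
Patient A: CrCl = (140 − 76) × 60.1 / (72 × 1.052) × 0.85 = 3846.4 / 75.74 × 0.85 ≈ 43.2 mL/min
Patient B: CrCl = (140 − 24) × 76.5 / (72 × 1.11) × 0.85 = 8874.0 / 79.92 × 0.85 ≈ 94.4 mL/min
|43.2 − 94.4| = 51.2 mL/min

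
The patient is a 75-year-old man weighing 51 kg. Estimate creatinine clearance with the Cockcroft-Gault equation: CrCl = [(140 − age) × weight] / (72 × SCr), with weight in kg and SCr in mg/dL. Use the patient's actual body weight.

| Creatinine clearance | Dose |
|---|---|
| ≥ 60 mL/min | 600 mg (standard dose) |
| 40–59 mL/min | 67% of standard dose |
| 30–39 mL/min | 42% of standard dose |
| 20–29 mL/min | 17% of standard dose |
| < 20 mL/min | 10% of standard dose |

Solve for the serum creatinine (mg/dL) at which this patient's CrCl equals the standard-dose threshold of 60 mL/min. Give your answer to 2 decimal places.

Standard dose requires CrCl ≥ 60 mL/min.
Set (140 − 75) × 51 / (72 × SCr) = 60
SCr = (140 − 75) × 51 / (72 × 60) = 0.767 mg/dL

0.77 mg/dL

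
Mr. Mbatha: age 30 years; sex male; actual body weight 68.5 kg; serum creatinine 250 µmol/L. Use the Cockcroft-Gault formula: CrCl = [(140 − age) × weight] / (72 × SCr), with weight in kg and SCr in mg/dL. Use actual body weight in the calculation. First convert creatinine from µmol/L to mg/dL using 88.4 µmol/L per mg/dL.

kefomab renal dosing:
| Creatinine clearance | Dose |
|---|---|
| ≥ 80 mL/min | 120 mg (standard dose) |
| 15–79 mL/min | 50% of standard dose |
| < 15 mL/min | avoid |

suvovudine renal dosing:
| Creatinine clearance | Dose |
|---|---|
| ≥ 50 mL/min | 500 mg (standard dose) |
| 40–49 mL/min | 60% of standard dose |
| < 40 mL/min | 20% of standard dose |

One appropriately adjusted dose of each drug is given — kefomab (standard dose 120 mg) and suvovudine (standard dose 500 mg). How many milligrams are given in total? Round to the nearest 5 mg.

SCr = 250 / 88.4 = 2.828 mg/dL
CrCl = (140 − 30) × 68.5 / (72 × 2.828) = 7535.0 / 203.62 ≈ 37.0 mL/min
CrCl ≈ 37 mL/min.
kefomab: 15–79 mL/min → 50% of 120 mg = 60 mg.
suvovudine: < 40 mL/min → 20% of 500 mg = 100 mg.
Total = 60 + 100 = 160 mg.

160 mg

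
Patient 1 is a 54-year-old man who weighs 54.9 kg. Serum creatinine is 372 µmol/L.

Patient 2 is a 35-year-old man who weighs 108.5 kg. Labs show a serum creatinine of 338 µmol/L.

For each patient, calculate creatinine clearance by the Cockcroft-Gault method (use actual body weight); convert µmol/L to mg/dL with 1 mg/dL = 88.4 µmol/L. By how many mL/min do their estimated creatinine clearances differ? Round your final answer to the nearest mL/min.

Patient 1: SCr = 372 / 88.4 = 4.208 mg/dL
Patient 1: CrCl = (140 − 54) × 54.9 / (72 × 4.208) = 4721.4 / 302.98 ≈ 15.6 mL/min
Patient 2: SCr = 338 / 88.4 = 3.824 mg/dL
Patient 2: CrCl = (140 − 35) × 108.5 / (72 × 3.824) = 11392.5 / 275.33 ≈ 41.4 mL/min
|15.6 − 41.4| = 25.8 mL/min

26 mL/min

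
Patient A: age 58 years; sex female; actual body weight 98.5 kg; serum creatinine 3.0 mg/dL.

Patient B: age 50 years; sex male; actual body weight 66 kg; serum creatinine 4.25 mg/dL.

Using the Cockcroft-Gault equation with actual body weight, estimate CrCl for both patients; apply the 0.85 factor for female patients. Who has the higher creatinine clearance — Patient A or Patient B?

Patient A: CrCl = (140 − 58) × 98.5 / (72 × 3) × 0.85 = 8077.0 / 216.00 × 0.85 ≈ 31.8 mL/min
Patient B: CrCl = (140 − 50) × 66 / (72 × 4.25) = 5940.0 / 306.00 ≈ 19.4 mL/min
31.8 vs 19.4 mL/min → Patient A is higher.

Patient A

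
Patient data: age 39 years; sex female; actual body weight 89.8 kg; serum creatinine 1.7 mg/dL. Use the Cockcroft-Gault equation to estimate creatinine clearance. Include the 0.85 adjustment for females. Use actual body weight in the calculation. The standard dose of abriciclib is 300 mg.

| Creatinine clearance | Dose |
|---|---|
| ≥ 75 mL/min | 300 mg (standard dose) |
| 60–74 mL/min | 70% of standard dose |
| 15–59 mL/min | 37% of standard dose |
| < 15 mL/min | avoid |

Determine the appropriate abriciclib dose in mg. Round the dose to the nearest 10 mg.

210 mg

CrCl = (140 − 39) × 89.8 / (72 × 1.7) × 0.85 = 9069.8 / 122.40 × 0.85 ≈ 63.0 mL/min
CrCl ≈ 63 mL/min → bracket 60–74 mL/min.
70% of 300 mg = 210 mg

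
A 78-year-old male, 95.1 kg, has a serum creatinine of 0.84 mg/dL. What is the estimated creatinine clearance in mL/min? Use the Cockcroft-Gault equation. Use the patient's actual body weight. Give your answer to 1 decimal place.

CrCl = (140 − 78) × 95.1 / (72 × 0.84) = 5896.2 / 60.48 ≈ 97.5 mL/min

97.5 mL/min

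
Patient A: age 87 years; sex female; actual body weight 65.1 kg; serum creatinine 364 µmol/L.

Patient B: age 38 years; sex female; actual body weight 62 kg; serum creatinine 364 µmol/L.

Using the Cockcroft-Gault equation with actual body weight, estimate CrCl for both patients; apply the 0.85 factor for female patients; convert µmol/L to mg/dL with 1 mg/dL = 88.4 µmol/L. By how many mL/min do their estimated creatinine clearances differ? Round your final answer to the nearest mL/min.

8 mL/min

Patient A: SCr = 364 / 88.4 = 4.118 mg/dL
Patient A: CrCl = (140 − 87) × 65.1 / (72 × 4.118) × 0.85 = 3450.3 / 296.50 × 0.85 ≈ 9.9 mL/min
Patient B: SCr = 364 / 88.4 = 4.118 mg/dL
Patient B: CrCl = (140 − 38) × 62 / (72 × 4.118) × 0.85 = 6324.0 / 296.50 × 0.85 ≈ 18.1 mL/min
|9.9 − 18.1| = 8.2 mL/min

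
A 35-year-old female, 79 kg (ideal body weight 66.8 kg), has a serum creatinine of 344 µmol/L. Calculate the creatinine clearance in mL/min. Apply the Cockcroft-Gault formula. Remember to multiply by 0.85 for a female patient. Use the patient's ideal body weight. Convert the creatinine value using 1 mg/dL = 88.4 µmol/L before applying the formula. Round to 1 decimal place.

21.3 mL/min

SCr = 344 / 88.4 = 3.891 mg/dL
CrCl = (140 − 35) × 66.8 / (72 × 3.891) × 0.85 = 7014.0 / 280.15 × 0.85 ≈ 21.3 mL/min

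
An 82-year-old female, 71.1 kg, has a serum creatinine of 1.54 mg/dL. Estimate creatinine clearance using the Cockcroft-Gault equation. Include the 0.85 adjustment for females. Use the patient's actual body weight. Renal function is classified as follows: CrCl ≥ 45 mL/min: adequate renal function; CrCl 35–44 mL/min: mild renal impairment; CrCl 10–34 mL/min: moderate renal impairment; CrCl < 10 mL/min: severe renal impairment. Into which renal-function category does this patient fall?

moderate renal impairment

CrCl = (140 − 82) × 71.1 / (72 × 1.54) × 0.85 = 4123.8 / 110.88 × 0.85 ≈ 31.6 mL/min
32 mL/min falls in the 'moderate renal impairment' range.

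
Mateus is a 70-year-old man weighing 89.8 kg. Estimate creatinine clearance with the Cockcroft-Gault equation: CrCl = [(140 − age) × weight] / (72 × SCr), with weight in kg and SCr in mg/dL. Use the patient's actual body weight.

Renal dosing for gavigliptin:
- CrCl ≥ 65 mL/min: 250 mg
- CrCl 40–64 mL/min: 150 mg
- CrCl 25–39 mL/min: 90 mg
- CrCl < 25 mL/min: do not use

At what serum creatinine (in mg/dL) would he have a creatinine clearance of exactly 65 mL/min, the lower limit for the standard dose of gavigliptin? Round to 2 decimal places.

1.34 mg/dL

Standard dose requires CrCl ≥ 65 mL/min.
Set (140 − 70) × 89.8 / (72 × SCr) = 65
SCr = (140 − 70) × 89.8 / (72 × 65) = 1.343 mg/dL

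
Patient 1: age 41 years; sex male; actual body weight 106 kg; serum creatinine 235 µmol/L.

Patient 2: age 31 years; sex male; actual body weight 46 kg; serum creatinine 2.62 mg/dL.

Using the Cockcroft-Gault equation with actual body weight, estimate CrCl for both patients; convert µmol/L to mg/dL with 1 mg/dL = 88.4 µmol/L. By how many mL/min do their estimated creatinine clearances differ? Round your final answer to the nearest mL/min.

Patient 1: SCr = 235 / 88.4 = 2.658 mg/dL
Patient 1: CrCl = (140 − 41) × 106 / (72 × 2.658) = 10494.0 / 191.38 ≈ 54.8 mL/min
Patient 2: CrCl = (140 − 31) × 46 / (72 × 2.62) = 5014.0 / 188.64 ≈ 26.6 mL/min
|54.8 − 26.6| = 28.2 mL/min

28 mL/min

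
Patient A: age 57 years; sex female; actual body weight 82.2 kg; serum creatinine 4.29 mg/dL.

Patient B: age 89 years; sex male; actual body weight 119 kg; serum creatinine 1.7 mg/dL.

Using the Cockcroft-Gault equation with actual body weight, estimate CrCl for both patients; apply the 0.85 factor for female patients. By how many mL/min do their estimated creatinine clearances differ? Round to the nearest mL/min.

31 mL/min

Patient A: CrCl = (140 − 57) × 82.2 / (72 × 4.29) × 0.85 = 6822.6 / 308.88 × 0.85 ≈ 18.8 mL/min
Patient B: CrCl = (140 − 89) × 119 / (72 × 1.7) = 6069.0 / 122.40 ≈ 49.6 mL/min
|18.8 − 49.6| = 30.8 mL/min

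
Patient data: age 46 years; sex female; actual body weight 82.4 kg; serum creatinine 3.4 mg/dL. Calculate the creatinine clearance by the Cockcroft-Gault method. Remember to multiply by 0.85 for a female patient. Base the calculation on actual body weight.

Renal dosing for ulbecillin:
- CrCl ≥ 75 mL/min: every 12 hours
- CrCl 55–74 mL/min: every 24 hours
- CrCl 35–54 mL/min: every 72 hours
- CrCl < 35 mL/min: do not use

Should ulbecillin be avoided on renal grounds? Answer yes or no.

CrCl = (140 − 46) × 82.4 / (72 × 3.4) × 0.85 = 7745.6 / 244.80 × 0.85 ≈ 26.9 mL/min
CrCl ≈ 27 mL/min, which is < 35 mL/min.

yes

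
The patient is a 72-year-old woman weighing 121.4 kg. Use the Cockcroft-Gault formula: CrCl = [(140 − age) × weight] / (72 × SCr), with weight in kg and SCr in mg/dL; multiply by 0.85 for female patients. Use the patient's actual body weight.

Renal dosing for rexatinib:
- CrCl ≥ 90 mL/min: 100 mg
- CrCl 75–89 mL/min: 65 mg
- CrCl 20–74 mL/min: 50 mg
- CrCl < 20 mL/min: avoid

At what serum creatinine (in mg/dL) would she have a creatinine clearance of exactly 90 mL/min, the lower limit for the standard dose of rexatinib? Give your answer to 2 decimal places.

Standard dose requires CrCl ≥ 90 mL/min.
Set (140 − 72) × 121.4 × 0.85 / (72 × SCr) = 90
SCr = (140 − 72) × 121.4 × 0.85 / (72 × 90) = 1.083 mg/dL

1.08 mg/dL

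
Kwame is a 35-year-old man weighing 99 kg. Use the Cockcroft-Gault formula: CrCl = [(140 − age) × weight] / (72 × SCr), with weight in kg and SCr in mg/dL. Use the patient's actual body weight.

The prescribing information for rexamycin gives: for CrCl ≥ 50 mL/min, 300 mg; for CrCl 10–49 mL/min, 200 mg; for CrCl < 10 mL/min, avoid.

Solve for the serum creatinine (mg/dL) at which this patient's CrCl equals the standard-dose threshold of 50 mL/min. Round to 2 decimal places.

Standard dose requires CrCl ≥ 50 mL/min.
Set (140 − 35) × 99 / (72 × SCr) = 50
SCr = (140 − 35) × 99 / (72 × 50) = 2.888 mg/dL

2.89 mg/dL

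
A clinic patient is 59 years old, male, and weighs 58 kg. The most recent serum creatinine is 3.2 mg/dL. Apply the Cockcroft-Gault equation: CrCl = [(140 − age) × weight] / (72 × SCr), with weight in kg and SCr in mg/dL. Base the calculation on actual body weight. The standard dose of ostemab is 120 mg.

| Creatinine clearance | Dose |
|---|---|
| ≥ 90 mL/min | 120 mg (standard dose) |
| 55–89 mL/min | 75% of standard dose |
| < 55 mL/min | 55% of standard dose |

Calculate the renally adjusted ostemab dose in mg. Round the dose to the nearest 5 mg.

CrCl = (140 − 59) × 58 / (72 × 3.2) = 4698.0 / 230.40 ≈ 20.4 mL/min
CrCl ≈ 20 mL/min → bracket < 55 mL/min.
55% of 120 mg = 66 mg → 65 mg

65 mg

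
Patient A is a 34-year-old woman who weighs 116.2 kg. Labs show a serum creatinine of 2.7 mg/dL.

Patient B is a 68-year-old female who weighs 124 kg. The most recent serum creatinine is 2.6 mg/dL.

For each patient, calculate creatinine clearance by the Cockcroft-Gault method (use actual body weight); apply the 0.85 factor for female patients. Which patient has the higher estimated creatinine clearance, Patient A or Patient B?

Patient A

Patient A: CrCl = (140 − 34) × 116.2 / (72 × 2.7) × 0.85 = 12317.2 / 194.40 × 0.85 ≈ 53.9 mL/min
Patient B: CrCl = (140 − 68) × 124 / (72 × 2.6) × 0.85 = 8928.0 / 187.20 × 0.85 ≈ 40.5 mL/min
53.9 vs 40.5 mL/min → Patient A is higher.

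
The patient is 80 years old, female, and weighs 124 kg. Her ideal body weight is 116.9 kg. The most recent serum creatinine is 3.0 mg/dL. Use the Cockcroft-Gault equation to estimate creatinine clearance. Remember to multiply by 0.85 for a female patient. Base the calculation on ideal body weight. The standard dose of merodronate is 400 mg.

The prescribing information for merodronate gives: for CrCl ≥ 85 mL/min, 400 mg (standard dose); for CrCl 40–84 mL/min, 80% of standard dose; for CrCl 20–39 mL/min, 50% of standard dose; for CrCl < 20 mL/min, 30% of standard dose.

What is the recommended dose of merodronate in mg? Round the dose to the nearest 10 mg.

200 mg

CrCl = (140 − 80) × 116.9 / (72 × 3) × 0.85 = 7014.0 / 216.00 × 0.85 ≈ 27.6 mL/min
CrCl ≈ 28 mL/min → bracket 20–39 mL/min.
50% of 400 mg = 200 mg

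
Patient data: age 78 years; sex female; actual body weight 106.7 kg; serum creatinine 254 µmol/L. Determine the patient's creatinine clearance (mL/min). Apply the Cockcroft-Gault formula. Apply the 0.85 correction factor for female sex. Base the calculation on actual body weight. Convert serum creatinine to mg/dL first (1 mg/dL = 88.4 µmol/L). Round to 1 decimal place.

27.2 mL/min

SCr = 254 / 88.4 = 2.873 mg/dL
CrCl = (140 − 78) × 106.7 / (72 × 2.873) × 0.85 = 6615.4 / 206.86 × 0.85 ≈ 27.2 mL/min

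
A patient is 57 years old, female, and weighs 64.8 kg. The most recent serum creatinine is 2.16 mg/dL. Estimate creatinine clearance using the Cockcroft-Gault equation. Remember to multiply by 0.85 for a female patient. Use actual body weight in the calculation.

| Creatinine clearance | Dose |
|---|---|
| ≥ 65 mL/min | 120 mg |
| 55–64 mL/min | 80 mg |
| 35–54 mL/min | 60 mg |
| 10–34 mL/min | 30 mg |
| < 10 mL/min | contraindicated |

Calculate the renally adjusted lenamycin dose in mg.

30 mg

CrCl = (140 − 57) × 64.8 / (72 × 2.16) × 0.85 = 5378.4 / 155.52 × 0.85 ≈ 29.4 mL/min
CrCl ≈ 29 mL/min → bracket 10–34 mL/min.
Dose for this bracket: 30 mg.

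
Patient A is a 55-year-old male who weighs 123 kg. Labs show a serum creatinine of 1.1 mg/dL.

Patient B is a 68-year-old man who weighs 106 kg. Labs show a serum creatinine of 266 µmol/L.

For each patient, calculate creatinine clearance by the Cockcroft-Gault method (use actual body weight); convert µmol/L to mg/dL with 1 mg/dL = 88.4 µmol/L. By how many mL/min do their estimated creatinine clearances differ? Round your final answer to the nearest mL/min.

97 mL/min

Patient A: CrCl = (140 − 55) × 123 / (72 × 1.1) = 10455.0 / 79.20 ≈ 132.0 mL/min
Patient B: SCr = 266 / 88.4 = 3.009 mg/dL
Patient B: CrCl = (140 − 68) × 106 / (72 × 3.009) = 7632.0 / 216.65 ≈ 35.2 mL/min
|132.0 − 35.2| = 96.8 mL/min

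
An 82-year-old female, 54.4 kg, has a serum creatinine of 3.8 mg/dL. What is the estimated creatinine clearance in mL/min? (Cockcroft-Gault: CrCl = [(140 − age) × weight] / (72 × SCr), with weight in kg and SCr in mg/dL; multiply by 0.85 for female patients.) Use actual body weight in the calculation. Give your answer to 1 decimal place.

9.8 mL/min

CrCl = (140 − 82) × 54.4 / (72 × 3.8) × 0.85 = 3155.2 / 273.60 × 0.85 ≈ 9.8 mL/min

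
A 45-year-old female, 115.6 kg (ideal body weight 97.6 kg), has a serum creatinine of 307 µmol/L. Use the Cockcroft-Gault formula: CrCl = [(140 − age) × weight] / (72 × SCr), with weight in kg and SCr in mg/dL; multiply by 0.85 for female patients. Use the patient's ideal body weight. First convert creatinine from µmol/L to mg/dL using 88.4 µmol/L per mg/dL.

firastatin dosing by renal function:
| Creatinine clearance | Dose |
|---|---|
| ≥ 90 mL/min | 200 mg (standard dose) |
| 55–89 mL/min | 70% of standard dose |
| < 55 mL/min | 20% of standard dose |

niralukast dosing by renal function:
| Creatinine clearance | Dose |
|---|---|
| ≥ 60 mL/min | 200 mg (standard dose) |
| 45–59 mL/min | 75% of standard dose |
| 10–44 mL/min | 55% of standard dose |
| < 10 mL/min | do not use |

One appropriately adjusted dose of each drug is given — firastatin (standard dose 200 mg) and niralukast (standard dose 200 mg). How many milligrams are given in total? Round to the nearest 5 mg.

SCr = 307 / 88.4 = 3.473 mg/dL
CrCl = (140 − 45) × 97.6 / (72 × 3.473) × 0.85 = 9272.0 / 250.06 × 0.85 ≈ 31.5 mL/min
CrCl ≈ 32 mL/min.
firastatin: < 55 mL/min → 20% of 200 mg = 40 mg.
niralukast: 10–44 mL/min → 55% of 200 mg = 110 mg.
Total = 40 + 110 = 150 mg.

150 mg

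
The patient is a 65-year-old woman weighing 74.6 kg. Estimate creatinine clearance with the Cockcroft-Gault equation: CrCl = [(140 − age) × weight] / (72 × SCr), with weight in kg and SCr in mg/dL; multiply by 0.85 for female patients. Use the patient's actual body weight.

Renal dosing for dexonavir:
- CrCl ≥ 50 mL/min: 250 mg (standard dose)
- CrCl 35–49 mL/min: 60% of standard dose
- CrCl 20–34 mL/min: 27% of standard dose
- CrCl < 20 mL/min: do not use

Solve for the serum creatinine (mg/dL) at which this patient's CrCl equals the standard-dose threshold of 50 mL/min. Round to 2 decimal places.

1.32 mg/dL

Standard dose requires CrCl ≥ 50 mL/min.
Set (140 − 65) × 74.6 × 0.85 / (72 × SCr) = 50
SCr = (140 − 65) × 74.6 × 0.85 / (72 × 50) = 1.321 mg/dL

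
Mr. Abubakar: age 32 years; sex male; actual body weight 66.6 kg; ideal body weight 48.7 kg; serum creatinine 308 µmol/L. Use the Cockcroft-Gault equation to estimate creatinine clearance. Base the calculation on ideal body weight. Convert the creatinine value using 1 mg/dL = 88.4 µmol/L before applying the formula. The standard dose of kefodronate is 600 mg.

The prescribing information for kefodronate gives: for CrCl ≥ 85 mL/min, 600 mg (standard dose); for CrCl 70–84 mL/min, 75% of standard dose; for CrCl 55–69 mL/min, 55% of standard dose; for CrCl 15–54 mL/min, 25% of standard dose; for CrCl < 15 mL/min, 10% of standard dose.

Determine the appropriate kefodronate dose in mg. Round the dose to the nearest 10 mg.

150 mg

SCr = 308 / 88.4 = 3.484 mg/dL
CrCl = (140 − 32) × 48.7 / (72 × 3.484) = 5259.6 / 250.85 ≈ 21.0 mL/min
CrCl ≈ 21 mL/min → bracket 15–54 mL/min.
25% of 600 mg = 150 mg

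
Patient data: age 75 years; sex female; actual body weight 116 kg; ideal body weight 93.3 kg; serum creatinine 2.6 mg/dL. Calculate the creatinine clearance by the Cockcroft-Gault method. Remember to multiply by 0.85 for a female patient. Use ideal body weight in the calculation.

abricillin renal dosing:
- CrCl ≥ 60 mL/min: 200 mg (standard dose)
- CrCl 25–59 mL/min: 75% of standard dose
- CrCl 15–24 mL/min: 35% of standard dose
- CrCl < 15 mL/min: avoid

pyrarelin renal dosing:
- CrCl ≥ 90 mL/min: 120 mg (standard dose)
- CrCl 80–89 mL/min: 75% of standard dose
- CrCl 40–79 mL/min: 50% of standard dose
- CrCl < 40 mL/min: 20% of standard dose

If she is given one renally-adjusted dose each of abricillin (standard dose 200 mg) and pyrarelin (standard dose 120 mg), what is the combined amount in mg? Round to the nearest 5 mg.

175 mg

CrCl = (140 − 75) × 93.3 / (72 × 2.6) × 0.85 = 6064.5 / 187.20 × 0.85 ≈ 27.5 mL/min
CrCl ≈ 28 mL/min.
abricillin: 25–59 mL/min → 75% of 200 mg = 150 mg.
pyrarelin: < 40 mL/min → 20% of 120 mg = 24 mg.
Total = 150 + 24 = 174 mg.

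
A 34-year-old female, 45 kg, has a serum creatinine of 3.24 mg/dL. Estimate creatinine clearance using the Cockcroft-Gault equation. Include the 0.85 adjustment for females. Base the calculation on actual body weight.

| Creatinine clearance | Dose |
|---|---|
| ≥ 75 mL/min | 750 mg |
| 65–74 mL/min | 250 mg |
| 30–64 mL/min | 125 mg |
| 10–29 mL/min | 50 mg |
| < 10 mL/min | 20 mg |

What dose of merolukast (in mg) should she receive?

50 mg

CrCl = (140 − 34) × 45 / (72 × 3.24) × 0.85 = 4770.0 / 233.28 × 0.85 ≈ 17.4 mL/min
CrCl ≈ 17 mL/min → bracket 10–29 mL/min.
Dose for this bracket: 50 mg.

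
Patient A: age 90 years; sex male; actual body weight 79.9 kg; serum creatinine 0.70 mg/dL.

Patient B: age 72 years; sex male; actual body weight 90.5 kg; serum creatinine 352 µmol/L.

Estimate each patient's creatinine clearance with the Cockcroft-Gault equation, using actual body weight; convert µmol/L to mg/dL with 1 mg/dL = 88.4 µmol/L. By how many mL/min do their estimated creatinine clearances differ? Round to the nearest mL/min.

58 mL/min

Patient A: CrCl = (140 − 90) × 79.9 / (72 × 0.7) = 3995.0 / 50.40 ≈ 79.3 mL/min
Patient B: SCr = 352 / 88.4 = 3.982 mg/dL
Patient B: CrCl = (140 − 72) × 90.5 / (72 × 3.982) = 6154.0 / 286.70 ≈ 21.5 mL/min
|79.3 − 21.5| = 57.8 mL/min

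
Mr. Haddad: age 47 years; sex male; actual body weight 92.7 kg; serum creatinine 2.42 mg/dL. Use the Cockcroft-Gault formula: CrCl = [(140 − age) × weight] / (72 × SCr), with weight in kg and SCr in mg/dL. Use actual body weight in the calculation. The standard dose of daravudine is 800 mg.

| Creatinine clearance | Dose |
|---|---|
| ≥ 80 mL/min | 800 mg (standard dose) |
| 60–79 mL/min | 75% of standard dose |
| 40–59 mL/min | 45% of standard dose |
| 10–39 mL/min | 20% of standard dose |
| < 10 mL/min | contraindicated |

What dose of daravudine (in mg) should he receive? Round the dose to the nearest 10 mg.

CrCl = (140 − 47) × 92.7 / (72 × 2.42) = 8621.1 / 174.24 ≈ 49.5 mL/min
CrCl ≈ 49 mL/min → bracket 40–59 mL/min.
45% of 800 mg = 360 mg

360 mg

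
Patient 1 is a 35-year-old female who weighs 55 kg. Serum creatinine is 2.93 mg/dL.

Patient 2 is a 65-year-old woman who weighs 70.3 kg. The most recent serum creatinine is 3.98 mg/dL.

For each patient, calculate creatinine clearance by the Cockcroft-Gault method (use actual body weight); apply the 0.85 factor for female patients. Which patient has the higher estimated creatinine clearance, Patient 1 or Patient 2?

Patient 1

Patient 1: CrCl = (140 − 35) × 55 / (72 × 2.93) × 0.85 = 5775.0 / 210.96 × 0.85 ≈ 23.3 mL/min
Patient 2: CrCl = (140 − 65) × 70.3 / (72 × 3.98) × 0.85 = 5272.5 / 286.56 × 0.85 ≈ 15.6 mL/min
23.3 vs 15.6 mL/min → Patient 1 is higher.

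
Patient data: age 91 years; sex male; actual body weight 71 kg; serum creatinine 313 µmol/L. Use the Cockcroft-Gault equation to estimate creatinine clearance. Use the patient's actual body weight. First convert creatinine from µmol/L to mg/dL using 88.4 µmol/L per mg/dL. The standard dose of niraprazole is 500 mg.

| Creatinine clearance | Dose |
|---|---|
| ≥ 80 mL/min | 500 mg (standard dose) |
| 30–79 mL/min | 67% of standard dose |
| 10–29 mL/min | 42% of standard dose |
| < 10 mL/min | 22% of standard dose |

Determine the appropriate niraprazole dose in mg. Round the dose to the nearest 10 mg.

SCr = 313 / 88.4 = 3.541 mg/dL
CrCl = (140 − 91) × 71 / (72 × 3.541) = 3479.0 / 254.95 ≈ 13.6 mL/min
CrCl ≈ 14 mL/min → bracket 10–29 mL/min.
42% of 500 mg = 210 mg

210 mg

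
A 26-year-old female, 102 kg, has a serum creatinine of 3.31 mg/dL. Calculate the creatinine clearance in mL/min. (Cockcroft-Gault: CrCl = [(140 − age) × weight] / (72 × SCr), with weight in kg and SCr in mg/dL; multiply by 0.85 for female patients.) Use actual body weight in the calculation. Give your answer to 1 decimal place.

CrCl = (140 − 26) × 102 / (72 × 3.31) × 0.85 = 11628.0 / 238.32 × 0.85 ≈ 41.5 mL/min

41.5 mL/min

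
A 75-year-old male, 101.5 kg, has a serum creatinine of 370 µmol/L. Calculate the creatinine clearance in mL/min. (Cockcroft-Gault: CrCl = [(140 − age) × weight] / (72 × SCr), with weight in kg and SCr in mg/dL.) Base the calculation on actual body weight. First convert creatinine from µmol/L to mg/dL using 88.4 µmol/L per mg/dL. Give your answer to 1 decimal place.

SCr = 370 / 88.4 = 4.186 mg/dL
CrCl = (140 − 75) × 101.5 / (72 × 4.186) = 6597.5 / 301.39 ≈ 21.9 mL/min

21.9 mL/min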